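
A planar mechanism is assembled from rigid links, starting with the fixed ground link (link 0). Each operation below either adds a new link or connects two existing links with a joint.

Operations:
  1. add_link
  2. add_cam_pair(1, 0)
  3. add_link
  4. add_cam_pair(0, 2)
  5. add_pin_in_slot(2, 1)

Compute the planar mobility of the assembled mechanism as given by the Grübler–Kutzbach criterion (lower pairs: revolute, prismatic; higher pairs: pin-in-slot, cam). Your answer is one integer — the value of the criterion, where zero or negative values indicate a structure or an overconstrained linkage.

(L,J1,J2)=(1,0,0); link0 fixed
link1: (2,0,0)
C 1-0 [J2]: (2,0,1)
link2: (3,0,1)
C 0-2 [J2]: (3,0,2)
PS 2-1 [J2]: (3,0,3)
Grübler: 3·2 − 2·0 − 3 = 3

M = 3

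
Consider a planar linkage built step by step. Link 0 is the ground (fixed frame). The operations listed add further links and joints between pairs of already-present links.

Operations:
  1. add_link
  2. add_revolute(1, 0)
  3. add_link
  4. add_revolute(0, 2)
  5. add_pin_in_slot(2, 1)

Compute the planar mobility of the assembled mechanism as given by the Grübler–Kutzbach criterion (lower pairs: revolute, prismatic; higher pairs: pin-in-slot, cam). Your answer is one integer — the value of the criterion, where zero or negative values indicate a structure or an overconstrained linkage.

M = 1

ground; <1,0,0>
#1 <2,0,0>
R:1↔0 J1 <2,1,0>
#2 <3,1,0>
R:0↔2 J1 <3,2,0>
PS:2↔1 J2 <3,2,1>
3×2 − 2×2 − 1×1 = 1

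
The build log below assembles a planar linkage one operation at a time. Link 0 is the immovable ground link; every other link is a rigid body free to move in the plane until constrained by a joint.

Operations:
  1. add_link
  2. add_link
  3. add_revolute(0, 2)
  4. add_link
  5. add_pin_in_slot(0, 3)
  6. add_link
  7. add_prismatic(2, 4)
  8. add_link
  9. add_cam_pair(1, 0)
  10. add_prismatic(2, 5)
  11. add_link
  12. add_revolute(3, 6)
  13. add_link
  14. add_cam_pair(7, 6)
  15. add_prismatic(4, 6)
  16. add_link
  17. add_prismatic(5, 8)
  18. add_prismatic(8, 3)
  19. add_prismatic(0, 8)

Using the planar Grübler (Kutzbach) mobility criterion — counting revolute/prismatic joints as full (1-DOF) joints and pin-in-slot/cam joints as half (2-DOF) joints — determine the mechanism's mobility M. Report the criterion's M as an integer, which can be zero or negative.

[1;0;0] (link 0 is ground)
L+ [2;0;0]
L+ [3;0;0]
R(0,2)∈J1 [3;1;0]
L+ [4;1;0]
PS(0,3)∈J2 [4;1;1]
L+ [5;1;1]
P(2,4)∈J1 [5;2;1]
L+ [6;2;1]
C(1,0)∈J2 [6;2;2]
P(2,5)∈J1 [6;3;2]
L+ [7;3;2]
R(3,6)∈J1 [7;4;2]
L+ [8;4;2]
C(7,6)∈J2 [8;4;3]
P(4,6)∈J1 [8;5;3]
L+ [9;5;3]
P(5,8)∈J1 [9;6;3]
P(8,3)∈J1 [9;7;3]
P(0,8)∈J1 [9;8;3]
mobility = 24 − 16 − 3 = 5

M = 5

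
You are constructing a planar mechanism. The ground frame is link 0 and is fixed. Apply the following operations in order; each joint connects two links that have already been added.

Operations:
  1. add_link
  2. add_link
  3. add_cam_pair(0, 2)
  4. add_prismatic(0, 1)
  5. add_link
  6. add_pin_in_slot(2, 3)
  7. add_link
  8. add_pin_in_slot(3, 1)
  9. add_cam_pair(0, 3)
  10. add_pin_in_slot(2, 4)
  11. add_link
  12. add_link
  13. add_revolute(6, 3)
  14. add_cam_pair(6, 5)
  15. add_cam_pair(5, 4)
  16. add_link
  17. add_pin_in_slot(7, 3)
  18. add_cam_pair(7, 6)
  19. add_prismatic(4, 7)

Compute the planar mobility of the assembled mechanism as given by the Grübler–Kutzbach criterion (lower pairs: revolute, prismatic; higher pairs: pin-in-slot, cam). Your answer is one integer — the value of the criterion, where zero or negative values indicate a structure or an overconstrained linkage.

ground; <1,0,0>
#1 <2,0,0>
#2 <3,0,0>
C:0↔2 J2 <3,0,1>
P:0↔1 J1 <3,1,1>
#3 <4,1,1>
PS:2↔3 J2 <4,1,2>
#4 <5,1,2>
PS:3↔1 J2 <5,1,3>
C:0↔3 J2 <5,1,4>
PS:2↔4 J2 <5,1,5>
#5 <6,1,5>
#6 <7,1,5>
R:6↔3 J1 <7,2,5>
C:6↔5 J2 <7,2,6>
C:5↔4 J2 <7,2,7>
#7 <8,2,7>
PS:7↔3 J2 <8,2,8>
C:7↔6 J2 <8,2,9>
P:4↔7 J1 <8,3,9>
3×7 − 2×3 − 1×9 = 6

M = 6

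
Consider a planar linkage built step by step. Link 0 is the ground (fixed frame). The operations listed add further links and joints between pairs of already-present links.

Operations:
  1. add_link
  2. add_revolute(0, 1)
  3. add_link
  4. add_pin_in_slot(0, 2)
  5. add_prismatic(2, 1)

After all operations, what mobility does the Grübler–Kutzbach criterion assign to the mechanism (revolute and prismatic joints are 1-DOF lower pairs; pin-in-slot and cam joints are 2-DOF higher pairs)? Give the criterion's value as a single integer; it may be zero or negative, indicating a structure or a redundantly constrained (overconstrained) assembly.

M = 1

link 0 = ground. State L|J1|J2 = 1|0|0
+link1  2|0|0
R(0,1) f=1→J1  2|1|0
+link2  3|1|0
PS(0,2) f=2→J2  3|1|1
P(2,1) f=1→J1  3|2|1
M = 3(3−1)−2·2−1 = 6−4−1 = 1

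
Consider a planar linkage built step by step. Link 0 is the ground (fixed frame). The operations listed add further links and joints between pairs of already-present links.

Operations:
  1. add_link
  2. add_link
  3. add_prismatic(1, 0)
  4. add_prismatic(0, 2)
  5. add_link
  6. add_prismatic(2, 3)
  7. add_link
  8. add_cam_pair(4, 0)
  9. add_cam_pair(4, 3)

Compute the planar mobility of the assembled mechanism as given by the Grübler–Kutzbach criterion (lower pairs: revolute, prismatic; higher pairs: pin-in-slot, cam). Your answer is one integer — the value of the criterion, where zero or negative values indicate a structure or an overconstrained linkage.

L=1 J1=0 J2=0
add link → L=2 J1=0 J2=0
add link → L=3 J1=0 J2=0
P@1,0 dof=1 J1 → L=3 J1=1 J2=0
P@0,2 dof=1 J1 → L=3 J1=2 J2=0
add link → L=4 J1=2 J2=0
P@2,3 dof=1 J1 → L=4 J1=3 J2=0
add link → L=5 J1=3 J2=0
C@4,0 dof=2 J2 → L=5 J1=3 J2=1
C@4,3 dof=2 J2 → L=5 J1=3 J2=2
M=3(L−1)−2J1−J2=3·4−2·3−2=4

M = 4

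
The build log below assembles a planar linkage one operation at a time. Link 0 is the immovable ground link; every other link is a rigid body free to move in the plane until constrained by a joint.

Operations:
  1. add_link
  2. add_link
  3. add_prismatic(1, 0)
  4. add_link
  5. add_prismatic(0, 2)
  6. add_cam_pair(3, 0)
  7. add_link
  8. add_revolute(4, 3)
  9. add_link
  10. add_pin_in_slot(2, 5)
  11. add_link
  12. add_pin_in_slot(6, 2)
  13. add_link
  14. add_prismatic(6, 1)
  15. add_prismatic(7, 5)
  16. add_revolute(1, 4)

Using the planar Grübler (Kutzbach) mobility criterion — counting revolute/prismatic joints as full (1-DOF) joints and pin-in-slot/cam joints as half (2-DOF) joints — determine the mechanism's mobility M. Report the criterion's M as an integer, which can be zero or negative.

ground; <1,0,0>
#1 <2,0,0>
#2 <3,0,0>
P:1↔0 J1 <3,1,0>
#3 <4,1,0>
P:0↔2 J1 <4,2,0>
C:3↔0 J2 <4,2,1>
#4 <5,2,1>
R:4↔3 J1 <5,3,1>
#5 <6,3,1>
PS:2↔5 J2 <6,3,2>
#6 <7,3,2>
PS:6↔2 J2 <7,3,3>
#7 <8,3,3>
P:6↔1 J1 <8,4,3>
P:7↔5 J1 <8,5,3>
R:1↔4 J1 <8,6,3>
3×7 − 2×6 − 1×3 = 6

M = 6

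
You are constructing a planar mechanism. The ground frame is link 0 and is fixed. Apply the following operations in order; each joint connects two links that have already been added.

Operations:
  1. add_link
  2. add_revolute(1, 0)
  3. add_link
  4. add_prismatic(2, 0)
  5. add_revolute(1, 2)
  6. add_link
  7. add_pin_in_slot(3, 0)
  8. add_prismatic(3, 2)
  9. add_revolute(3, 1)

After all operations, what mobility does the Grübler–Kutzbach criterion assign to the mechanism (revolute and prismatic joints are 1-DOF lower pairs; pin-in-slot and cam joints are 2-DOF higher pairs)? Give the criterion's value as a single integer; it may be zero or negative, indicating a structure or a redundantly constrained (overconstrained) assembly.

M = -2

L=1 J1=0 J2=0
add link → L=2 J1=0 J2=0
R@1,0 dof=1 J1 → L=2 J1=1 J2=0
add link → L=3 J1=1 J2=0
P@2,0 dof=1 J1 → L=3 J1=2 J2=0
R@1,2 dof=1 J1 → L=3 J1=3 J2=0
add link → L=4 J1=3 J2=0
PS@3,0 dof=2 J2 → L=4 J1=3 J2=1
P@3,2 dof=1 J1 → L=4 J1=4 J2=1
R@3,1 dof=1 J1 → L=4 J1=5 J2=1
M=3(L−1)−2J1−J2=3·3−2·5−1=-2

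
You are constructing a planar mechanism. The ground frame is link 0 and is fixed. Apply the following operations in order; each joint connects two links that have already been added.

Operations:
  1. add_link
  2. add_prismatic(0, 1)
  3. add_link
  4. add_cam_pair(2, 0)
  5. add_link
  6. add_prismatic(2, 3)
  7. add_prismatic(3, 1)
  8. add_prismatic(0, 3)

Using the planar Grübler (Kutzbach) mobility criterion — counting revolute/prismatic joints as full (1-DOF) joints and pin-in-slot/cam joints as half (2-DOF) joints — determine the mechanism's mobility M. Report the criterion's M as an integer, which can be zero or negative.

M = 0

[1;0;0] (link 0 is ground)
L+ [2;0;0]
P(0,1)∈J1 [2;1;0]
L+ [3;1;0]
C(2,0)∈J2 [3;1;1]
L+ [4;1;1]
P(2,3)∈J1 [4;2;1]
P(3,1)∈J1 [4;3;1]
P(0,3)∈J1 [4;4;1]
mobility = 9 − 8 − 1 = 0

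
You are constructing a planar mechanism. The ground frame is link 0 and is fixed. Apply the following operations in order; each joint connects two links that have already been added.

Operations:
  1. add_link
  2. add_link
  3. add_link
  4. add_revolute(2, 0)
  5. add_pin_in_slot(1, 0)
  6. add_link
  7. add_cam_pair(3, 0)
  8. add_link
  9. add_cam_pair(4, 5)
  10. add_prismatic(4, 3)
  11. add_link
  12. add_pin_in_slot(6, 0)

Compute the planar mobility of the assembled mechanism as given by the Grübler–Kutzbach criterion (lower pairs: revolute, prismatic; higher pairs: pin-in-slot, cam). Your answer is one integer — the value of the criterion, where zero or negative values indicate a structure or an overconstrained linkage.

M = 10

L=1 J1=0 J2=0
add link → L=2 J1=0 J2=0
add link → L=3 J1=0 J2=0
add link → L=4 J1=0 J2=0
R@2,0 dof=1 J1 → L=4 J1=1 J2=0
PS@1,0 dof=2 J2 → L=4 J1=1 J2=1
add link → L=5 J1=1 J2=1
C@3,0 dof=2 J2 → L=5 J1=1 J2=2
add link → L=6 J1=1 J2=2
C@4,5 dof=2 J2 → L=6 J1=1 J2=3
P@4,3 dof=1 J1 → L=6 J1=2 J2=3
add link → L=7 J1=2 J2=3
PS@6,0 dof=2 J2 → L=7 J1=2 J2=4
M=3(L−1)−2J1−J2=3·6−2·2−4=10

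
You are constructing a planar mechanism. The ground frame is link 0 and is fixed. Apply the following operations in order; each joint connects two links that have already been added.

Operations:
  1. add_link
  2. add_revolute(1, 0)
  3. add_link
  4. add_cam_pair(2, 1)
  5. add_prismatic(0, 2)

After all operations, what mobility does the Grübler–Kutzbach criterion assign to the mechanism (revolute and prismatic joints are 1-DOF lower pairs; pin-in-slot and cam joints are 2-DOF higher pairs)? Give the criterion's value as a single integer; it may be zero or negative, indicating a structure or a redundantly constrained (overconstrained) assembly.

M = 1

link 0 = ground. State L|J1|J2 = 1|0|0
+link1  2|0|0
R(1,0) f=1→J1  2|1|0
+link2  3|1|0
C(2,1) f=2→J2  3|1|1
P(0,2) f=1→J1  3|2|1
M = 3(3−1)−2·2−1 = 6−4−1 = 1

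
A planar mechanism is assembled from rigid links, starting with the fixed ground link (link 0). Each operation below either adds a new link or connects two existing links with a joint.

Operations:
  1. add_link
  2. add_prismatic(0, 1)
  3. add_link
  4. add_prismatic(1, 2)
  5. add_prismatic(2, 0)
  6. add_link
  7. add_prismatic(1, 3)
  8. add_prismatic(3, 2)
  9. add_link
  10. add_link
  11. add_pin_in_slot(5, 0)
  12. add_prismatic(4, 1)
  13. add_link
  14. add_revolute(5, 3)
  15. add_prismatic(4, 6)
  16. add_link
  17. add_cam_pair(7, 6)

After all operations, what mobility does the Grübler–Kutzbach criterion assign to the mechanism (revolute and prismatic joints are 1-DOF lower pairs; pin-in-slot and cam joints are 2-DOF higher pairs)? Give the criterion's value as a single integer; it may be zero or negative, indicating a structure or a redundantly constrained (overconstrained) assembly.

ground; <1,0,0>
#1 <2,0,0>
P:0↔1 J1 <2,1,0>
#2 <3,1,0>
P:1↔2 J1 <3,2,0>
P:2↔0 J1 <3,3,0>
#3 <4,3,0>
P:1↔3 J1 <4,4,0>
P:3↔2 J1 <4,5,0>
#4 <5,5,0>
#5 <6,5,0>
PS:5↔0 J2 <6,5,1>
P:4↔1 J1 <6,6,1>
#6 <7,6,1>
R:5↔3 J1 <7,7,1>
P:4↔6 J1 <7,8,1>
#7 <8,8,1>
C:7↔6 J2 <8,8,2>
3×7 − 2×8 − 1×2 = 3

M = 3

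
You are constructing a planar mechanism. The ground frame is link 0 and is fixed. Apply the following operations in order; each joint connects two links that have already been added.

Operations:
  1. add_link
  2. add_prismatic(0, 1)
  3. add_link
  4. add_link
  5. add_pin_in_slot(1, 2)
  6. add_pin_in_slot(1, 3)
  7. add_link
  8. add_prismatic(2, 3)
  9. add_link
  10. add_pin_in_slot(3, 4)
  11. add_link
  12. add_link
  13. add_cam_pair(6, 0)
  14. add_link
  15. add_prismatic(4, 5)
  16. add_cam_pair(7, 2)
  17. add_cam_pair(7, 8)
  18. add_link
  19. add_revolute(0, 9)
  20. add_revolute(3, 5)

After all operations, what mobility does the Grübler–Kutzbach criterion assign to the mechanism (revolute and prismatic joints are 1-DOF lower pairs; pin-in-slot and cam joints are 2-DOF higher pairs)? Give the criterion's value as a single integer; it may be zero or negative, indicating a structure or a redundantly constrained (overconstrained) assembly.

[1;0;0] (link 0 is ground)
L+ [2;0;0]
P(0,1)∈J1 [2;1;0]
L+ [3;1;0]
L+ [4;1;0]
PS(1,2)∈J2 [4;1;1]
PS(1,3)∈J2 [4;1;2]
L+ [5;1;2]
P(2,3)∈J1 [5;2;2]
L+ [6;2;2]
PS(3,4)∈J2 [6;2;3]
L+ [7;2;3]
L+ [8;2;3]
C(6,0)∈J2 [8;2;4]
L+ [9;2;4]
P(4,5)∈J1 [9;3;4]
C(7,2)∈J2 [9;3;5]
C(7,8)∈J2 [9;3;6]
L+ [10;3;6]
R(0,9)∈J1 [10;4;6]
R(3,5)∈J1 [10;5;6]
mobility = 27 − 10 − 6 = 11

M = 11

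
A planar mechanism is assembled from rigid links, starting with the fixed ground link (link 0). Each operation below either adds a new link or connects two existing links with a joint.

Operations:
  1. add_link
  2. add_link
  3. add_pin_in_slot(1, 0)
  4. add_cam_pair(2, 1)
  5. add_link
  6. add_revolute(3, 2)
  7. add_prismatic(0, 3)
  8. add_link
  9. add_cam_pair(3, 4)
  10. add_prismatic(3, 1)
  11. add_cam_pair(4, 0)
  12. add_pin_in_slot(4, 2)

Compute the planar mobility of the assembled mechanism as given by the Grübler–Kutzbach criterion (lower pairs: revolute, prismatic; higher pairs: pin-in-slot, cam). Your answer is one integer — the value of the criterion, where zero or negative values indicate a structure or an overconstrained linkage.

link 0 = ground. State L|J1|J2 = 1|0|0
+link1  2|0|0
+link2  3|0|0
PS(1,0) f=2→J2  3|0|1
C(2,1) f=2→J2  3|0|2
+link3  4|0|2
R(3,2) f=1→J1  4|1|2
P(0,3) f=1→J1  4|2|2
+link4  5|2|2
C(3,4) f=2→J2  5|2|3
P(3,1) f=1→J1  5|3|3
C(4,0) f=2→J2  5|3|4
PS(4,2) f=2→J2  5|3|5
M = 3(5−1)−2·3−5 = 12−6−5 = 1

M = 1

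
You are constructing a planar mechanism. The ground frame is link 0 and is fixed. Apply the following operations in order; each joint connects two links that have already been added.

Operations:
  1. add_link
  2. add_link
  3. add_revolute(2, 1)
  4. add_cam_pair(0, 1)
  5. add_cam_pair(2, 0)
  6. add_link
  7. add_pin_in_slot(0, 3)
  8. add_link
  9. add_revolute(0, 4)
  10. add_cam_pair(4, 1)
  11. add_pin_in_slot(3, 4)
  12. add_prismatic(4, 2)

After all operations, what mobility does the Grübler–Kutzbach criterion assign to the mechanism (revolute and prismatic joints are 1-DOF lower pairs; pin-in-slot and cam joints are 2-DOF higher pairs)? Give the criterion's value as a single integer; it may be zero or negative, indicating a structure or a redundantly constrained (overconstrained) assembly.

M = 1

ground; <1,0,0>
#1 <2,0,0>
#2 <3,0,0>
R:2↔1 J1 <3,1,0>
C:0↔1 J2 <3,1,1>
C:2↔0 J2 <3,1,2>
#3 <4,1,2>
PS:0↔3 J2 <4,1,3>
#4 <5,1,3>
R:0↔4 J1 <5,2,3>
C:4↔1 J2 <5,2,4>
PS:3↔4 J2 <5,2,5>
P:4↔2 J1 <5,3,5>
3×4 − 2×3 − 1×5 = 1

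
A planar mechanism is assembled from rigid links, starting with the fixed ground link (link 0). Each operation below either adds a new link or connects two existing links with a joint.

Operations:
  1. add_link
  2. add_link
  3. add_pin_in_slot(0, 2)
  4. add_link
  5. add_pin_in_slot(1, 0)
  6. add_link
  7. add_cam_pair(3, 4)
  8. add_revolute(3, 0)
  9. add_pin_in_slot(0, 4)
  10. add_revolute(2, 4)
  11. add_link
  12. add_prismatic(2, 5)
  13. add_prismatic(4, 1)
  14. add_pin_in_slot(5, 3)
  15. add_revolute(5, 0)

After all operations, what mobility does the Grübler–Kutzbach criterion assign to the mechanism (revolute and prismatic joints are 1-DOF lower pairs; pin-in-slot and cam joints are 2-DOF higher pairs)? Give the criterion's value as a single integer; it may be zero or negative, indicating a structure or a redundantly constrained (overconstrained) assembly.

L=1 J1=0 J2=0
add link → L=2 J1=0 J2=0
add link → L=3 J1=0 J2=0
PS@0,2 dof=2 J2 → L=3 J1=0 J2=1
add link → L=4 J1=0 J2=1
PS@1,0 dof=2 J2 → L=4 J1=0 J2=2
add link → L=5 J1=0 J2=2
C@3,4 dof=2 J2 → L=5 J1=0 J2=3
R@3,0 dof=1 J1 → L=5 J1=1 J2=3
PS@0,4 dof=2 J2 → L=5 J1=1 J2=4
R@2,4 dof=1 J1 → L=5 J1=2 J2=4
add link → L=6 J1=2 J2=4
P@2,5 dof=1 J1 → L=6 J1=3 J2=4
P@4,1 dof=1 J1 → L=6 J1=4 J2=4
PS@5,3 dof=2 J2 → L=6 J1=4 J2=5
R@5,0 dof=1 J1 → L=6 J1=5 J2=5
M=3(L−1)−2J1−J2=3·5−2·5−5=0

M = 0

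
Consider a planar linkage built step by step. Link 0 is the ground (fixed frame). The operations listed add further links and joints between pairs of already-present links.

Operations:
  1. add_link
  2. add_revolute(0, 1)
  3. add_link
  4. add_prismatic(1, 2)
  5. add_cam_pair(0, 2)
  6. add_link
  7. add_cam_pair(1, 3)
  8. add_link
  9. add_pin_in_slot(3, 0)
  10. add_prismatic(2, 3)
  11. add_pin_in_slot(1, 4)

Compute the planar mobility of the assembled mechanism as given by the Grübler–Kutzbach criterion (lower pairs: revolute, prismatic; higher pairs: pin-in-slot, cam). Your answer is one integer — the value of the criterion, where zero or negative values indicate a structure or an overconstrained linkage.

M = 2

link 0 = ground. State L|J1|J2 = 1|0|0
+link1  2|0|0
R(0,1) f=1→J1  2|1|0
+link2  3|1|0
P(1,2) f=1→J1  3|2|0
C(0,2) f=2→J2  3|2|1
+link3  4|2|1
C(1,3) f=2→J2  4|2|2
+link4  5|2|2
PS(3,0) f=2→J2  5|2|3
P(2,3) f=1→J1  5|3|3
PS(1,4) f=2→J2  5|3|4
M = 3(5−1)−2·3−4 = 12−6−4 = 2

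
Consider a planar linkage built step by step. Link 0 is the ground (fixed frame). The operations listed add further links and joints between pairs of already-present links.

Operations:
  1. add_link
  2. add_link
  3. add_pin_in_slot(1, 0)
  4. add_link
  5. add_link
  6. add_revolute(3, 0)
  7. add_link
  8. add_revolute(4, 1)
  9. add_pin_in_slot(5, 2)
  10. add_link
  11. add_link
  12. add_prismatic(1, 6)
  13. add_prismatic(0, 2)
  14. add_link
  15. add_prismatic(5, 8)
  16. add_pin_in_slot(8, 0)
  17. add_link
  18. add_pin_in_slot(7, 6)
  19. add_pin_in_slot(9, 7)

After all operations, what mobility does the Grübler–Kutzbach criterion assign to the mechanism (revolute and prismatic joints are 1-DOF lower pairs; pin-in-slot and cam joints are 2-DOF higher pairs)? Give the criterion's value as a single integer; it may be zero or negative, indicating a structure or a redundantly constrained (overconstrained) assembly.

M = 12

ground; <1,0,0>
#1 <2,0,0>
#2 <3,0,0>
PS:1↔0 J2 <3,0,1>
#3 <4,0,1>
#4 <5,0,1>
R:3↔0 J1 <5,1,1>
#5 <6,1,1>
R:4↔1 J1 <6,2,1>
PS:5↔2 J2 <6,2,2>
#6 <7,2,2>
#7 <8,2,2>
P:1↔6 J1 <8,3,2>
P:0↔2 J1 <8,4,2>
#8 <9,4,2>
P:5↔8 J1 <9,5,2>
PS:8↔0 J2 <9,5,3>
#9 <10,5,3>
PS:7↔6 J2 <10,5,4>
PS:9↔7 J2 <10,5,5>
3×9 − 2×5 − 1×5 = 12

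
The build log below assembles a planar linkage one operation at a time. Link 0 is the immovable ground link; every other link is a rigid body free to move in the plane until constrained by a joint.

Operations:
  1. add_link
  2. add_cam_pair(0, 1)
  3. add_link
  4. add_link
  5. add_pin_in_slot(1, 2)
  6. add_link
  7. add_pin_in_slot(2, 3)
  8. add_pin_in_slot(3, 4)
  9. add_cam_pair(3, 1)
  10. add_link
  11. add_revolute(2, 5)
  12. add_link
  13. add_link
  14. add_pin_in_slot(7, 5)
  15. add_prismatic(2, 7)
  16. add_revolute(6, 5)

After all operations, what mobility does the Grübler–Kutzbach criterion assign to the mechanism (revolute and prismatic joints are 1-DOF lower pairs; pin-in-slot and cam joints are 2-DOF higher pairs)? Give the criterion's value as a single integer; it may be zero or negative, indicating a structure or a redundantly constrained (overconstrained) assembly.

M = 9

ground; <1,0,0>
#1 <2,0,0>
C:0↔1 J2 <2,0,1>
#2 <3,0,1>
#3 <4,0,1>
PS:1↔2 J2 <4,0,2>
#4 <5,0,2>
PS:2↔3 J2 <5,0,3>
PS:3↔4 J2 <5,0,4>
C:3↔1 J2 <5,0,5>
#5 <6,0,5>
R:2↔5 J1 <6,1,5>
#6 <7,1,5>
#7 <8,1,5>
PS:7↔5 J2 <8,1,6>
P:2↔7 J1 <8,2,6>
R:6↔5 J1 <8,3,6>
3×7 − 2×3 − 1×6 = 9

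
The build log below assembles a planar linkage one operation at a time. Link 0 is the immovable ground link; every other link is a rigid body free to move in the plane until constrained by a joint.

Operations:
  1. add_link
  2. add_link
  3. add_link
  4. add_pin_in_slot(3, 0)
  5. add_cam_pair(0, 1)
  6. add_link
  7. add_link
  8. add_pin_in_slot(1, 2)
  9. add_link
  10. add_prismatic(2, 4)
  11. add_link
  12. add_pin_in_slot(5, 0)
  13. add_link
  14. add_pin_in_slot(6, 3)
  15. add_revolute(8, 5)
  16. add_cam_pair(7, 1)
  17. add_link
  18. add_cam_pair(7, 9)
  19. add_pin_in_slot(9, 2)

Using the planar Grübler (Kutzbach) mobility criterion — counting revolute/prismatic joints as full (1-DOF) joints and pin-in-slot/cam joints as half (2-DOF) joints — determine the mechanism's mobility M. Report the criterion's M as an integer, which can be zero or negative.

M = 15

L=1 J1=0 J2=0
add link → L=2 J1=0 J2=0
add link → L=3 J1=0 J2=0
add link → L=4 J1=0 J2=0
PS@3,0 dof=2 J2 → L=4 J1=0 J2=1
C@0,1 dof=2 J2 → L=4 J1=0 J2=2
add link → L=5 J1=0 J2=2
add link → L=6 J1=0 J2=2
PS@1,2 dof=2 J2 → L=6 J1=0 J2=3
add link → L=7 J1=0 J2=3
P@2,4 dof=1 J1 → L=7 J1=1 J2=3
add link → L=8 J1=1 J2=3
PS@5,0 dof=2 J2 → L=8 J1=1 J2=4
add link → L=9 J1=1 J2=4
PS@6,3 dof=2 J2 → L=9 J1=1 J2=5
R@8,5 dof=1 J1 → L=9 J1=2 J2=5
C@7,1 dof=2 J2 → L=9 J1=2 J2=6
add link → L=10 J1=2 J2=6
C@7,9 dof=2 J2 → L=10 J1=2 J2=7
PS@9,2 dof=2 J2 → L=10 J1=2 J2=8
M=3(L−1)−2J1−J2=3·9−2·2−8=15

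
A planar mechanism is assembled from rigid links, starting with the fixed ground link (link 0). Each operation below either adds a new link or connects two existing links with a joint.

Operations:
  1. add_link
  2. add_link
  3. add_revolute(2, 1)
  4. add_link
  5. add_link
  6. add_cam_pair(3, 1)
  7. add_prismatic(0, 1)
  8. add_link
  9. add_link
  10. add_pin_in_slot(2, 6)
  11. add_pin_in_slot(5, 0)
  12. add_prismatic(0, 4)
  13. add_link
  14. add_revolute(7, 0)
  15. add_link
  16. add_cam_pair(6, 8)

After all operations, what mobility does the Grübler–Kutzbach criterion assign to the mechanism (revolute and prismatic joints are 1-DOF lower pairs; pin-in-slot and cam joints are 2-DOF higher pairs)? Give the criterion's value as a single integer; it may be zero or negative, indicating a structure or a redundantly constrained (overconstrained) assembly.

M = 12

ground; <1,0,0>
#1 <2,0,0>
#2 <3,0,0>
R:2↔1 J1 <3,1,0>
#3 <4,1,0>
#4 <5,1,0>
C:3↔1 J2 <5,1,1>
P:0↔1 J1 <5,2,1>
#5 <6,2,1>
#6 <7,2,1>
PS:2↔6 J2 <7,2,2>
PS:5↔0 J2 <7,2,3>
P:0↔4 J1 <7,3,3>
#7 <8,3,3>
R:7↔0 J1 <8,4,3>
#8 <9,4,3>
C:6↔8 J2 <9,4,4>
3×8 − 2×4 − 1×4 = 12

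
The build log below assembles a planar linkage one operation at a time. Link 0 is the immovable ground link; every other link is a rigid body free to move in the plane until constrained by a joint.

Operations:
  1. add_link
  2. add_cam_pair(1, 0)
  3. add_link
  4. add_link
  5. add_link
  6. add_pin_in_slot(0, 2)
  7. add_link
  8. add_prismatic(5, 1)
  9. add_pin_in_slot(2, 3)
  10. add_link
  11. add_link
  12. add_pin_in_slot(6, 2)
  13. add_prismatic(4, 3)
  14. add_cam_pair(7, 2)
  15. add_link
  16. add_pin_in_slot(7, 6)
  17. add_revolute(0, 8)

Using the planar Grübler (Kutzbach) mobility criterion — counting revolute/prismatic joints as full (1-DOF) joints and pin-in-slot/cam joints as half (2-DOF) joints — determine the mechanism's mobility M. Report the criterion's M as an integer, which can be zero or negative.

M = 12

link 0 = ground. State L|J1|J2 = 1|0|0
+link1  2|0|0
C(1,0) f=2→J2  2|0|1
+link2  3|0|1
+link3  4|0|1
+link4  5|0|1
PS(0,2) f=2→J2  5|0|2
+link5  6|0|2
P(5,1) f=1→J1  6|1|2
PS(2,3) f=2→J2  6|1|3
+link6  7|1|3
+link7  8|1|3
PS(6,2) f=2→J2  8|1|4
P(4,3) f=1→J1  8|2|4
C(7,2) f=2→J2  8|2|5
+link8  9|2|5
PS(7,6) f=2→J2  9|2|6
R(0,8) f=1→J1  9|3|6
M = 3(9−1)−2·3−6 = 24−6−6 = 12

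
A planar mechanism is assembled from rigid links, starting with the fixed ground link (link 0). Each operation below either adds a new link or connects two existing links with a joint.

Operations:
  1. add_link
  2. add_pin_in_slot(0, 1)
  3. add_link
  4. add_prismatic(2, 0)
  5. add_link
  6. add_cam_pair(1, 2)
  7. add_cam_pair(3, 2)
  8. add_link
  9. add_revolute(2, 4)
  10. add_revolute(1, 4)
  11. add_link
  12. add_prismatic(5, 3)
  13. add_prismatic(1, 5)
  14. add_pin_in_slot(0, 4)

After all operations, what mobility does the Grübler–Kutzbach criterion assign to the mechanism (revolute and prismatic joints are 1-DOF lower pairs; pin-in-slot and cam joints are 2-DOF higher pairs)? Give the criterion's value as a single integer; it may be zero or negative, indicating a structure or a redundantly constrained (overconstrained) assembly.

M = 1

ground; <1,0,0>
#1 <2,0,0>
PS:0↔1 J2 <2,0,1>
#2 <3,0,1>
P:2↔0 J1 <3,1,1>
#3 <4,1,1>
C:1↔2 J2 <4,1,2>
C:3↔2 J2 <4,1,3>
#4 <5,1,3>
R:2↔4 J1 <5,2,3>
R:1↔4 J1 <5,3,3>
#5 <6,3,3>
P:5↔3 J1 <6,4,3>
P:1↔5 J1 <6,5,3>
PS:0↔4 J2 <6,5,4>
3×5 − 2×5 − 1×4 = 1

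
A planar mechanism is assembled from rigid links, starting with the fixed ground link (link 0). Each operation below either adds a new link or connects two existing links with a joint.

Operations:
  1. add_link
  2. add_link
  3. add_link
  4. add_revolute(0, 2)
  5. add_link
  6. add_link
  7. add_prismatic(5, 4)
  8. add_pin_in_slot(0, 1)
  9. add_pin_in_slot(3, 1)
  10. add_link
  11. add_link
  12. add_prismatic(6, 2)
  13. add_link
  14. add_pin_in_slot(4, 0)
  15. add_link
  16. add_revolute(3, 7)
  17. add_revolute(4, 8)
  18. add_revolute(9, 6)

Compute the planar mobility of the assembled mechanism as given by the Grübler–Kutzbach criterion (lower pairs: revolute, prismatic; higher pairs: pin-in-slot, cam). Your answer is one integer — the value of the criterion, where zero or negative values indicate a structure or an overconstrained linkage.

M = 12

link 0 = ground. State L|J1|J2 = 1|0|0
+link1  2|0|0
+link2  3|0|0
+link3  4|0|0
R(0,2) f=1→J1  4|1|0
+link4  5|1|0
+link5  6|1|0
P(5,4) f=1→J1  6|2|0
PS(0,1) f=2→J2  6|2|1
PS(3,1) f=2→J2  6|2|2
+link6  7|2|2
+link7  8|2|2
P(6,2) f=1→J1  8|3|2
+link8  9|3|2
PS(4,0) f=2→J2  9|3|3
+link9  10|3|3
R(3,7) f=1→J1  10|4|3
R(4,8) f=1→J1  10|5|3
R(9,6) f=1→J1  10|6|3
M = 3(10−1)−2·6−3 = 27−12−3 = 12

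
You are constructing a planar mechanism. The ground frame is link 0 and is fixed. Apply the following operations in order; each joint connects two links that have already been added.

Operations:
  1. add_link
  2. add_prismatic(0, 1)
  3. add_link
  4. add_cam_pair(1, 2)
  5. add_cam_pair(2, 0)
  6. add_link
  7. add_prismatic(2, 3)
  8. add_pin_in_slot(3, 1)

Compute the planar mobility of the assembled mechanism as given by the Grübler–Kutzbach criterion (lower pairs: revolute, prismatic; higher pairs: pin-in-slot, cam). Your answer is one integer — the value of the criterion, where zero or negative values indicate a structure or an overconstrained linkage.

[1;0;0] (link 0 is ground)
L+ [2;0;0]
P(0,1)∈J1 [2;1;0]
L+ [3;1;0]
C(1,2)∈J2 [3;1;1]
C(2,0)∈J2 [3;1;2]
L+ [4;1;2]
P(2,3)∈J1 [4;2;2]
PS(3,1)∈J2 [4;2;3]
mobility = 9 − 4 − 3 = 2

M = 2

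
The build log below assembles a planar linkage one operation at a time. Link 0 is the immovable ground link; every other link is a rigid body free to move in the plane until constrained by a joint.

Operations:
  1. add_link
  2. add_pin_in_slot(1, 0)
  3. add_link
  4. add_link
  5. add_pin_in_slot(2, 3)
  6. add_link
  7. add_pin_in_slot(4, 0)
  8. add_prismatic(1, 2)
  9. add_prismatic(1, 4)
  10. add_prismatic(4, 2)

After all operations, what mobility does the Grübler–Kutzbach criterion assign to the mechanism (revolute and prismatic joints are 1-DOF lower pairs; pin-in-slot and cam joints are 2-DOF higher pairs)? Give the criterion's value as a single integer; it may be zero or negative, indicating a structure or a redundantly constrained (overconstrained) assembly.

M = 3

ground; <1,0,0>
#1 <2,0,0>
PS:1↔0 J2 <2,0,1>
#2 <3,0,1>
#3 <4,0,1>
PS:2↔3 J2 <4,0,2>
#4 <5,0,2>
PS:4↔0 J2 <5,0,3>
P:1↔2 J1 <5,1,3>
P:1↔4 J1 <5,2,3>
P:4↔2 J1 <5,3,3>
3×4 − 2×3 − 1×3 = 3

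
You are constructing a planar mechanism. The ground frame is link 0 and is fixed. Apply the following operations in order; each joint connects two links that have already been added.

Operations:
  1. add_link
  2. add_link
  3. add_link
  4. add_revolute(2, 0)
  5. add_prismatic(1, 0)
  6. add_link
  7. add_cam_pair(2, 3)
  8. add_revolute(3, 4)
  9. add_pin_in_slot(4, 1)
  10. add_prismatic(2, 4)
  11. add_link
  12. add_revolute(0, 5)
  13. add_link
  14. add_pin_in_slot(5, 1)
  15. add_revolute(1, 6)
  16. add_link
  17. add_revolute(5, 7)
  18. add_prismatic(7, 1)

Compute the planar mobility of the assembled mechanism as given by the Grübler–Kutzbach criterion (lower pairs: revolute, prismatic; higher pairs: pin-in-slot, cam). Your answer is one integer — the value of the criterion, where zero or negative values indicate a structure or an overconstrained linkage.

M = 2

link 0 = ground. State L|J1|J2 = 1|0|0
+link1  2|0|0
+link2  3|0|0
+link3  4|0|0
R(2,0) f=1→J1  4|1|0
P(1,0) f=1→J1  4|2|0
+link4  5|2|0
C(2,3) f=2→J2  5|2|1
R(3,4) f=1→J1  5|3|1
PS(4,1) f=2→J2  5|3|2
P(2,4) f=1→J1  5|4|2
+link5  6|4|2
R(0,5) f=1→J1  6|5|2
+link6  7|5|2
PS(5,1) f=2→J2  7|5|3
R(1,6) f=1→J1  7|6|3
+link7  8|6|3
R(5,7) f=1→J1  8|7|3
P(7,1) f=1→J1  8|8|3
M = 3(8−1)−2·8−3 = 21−16−3 = 2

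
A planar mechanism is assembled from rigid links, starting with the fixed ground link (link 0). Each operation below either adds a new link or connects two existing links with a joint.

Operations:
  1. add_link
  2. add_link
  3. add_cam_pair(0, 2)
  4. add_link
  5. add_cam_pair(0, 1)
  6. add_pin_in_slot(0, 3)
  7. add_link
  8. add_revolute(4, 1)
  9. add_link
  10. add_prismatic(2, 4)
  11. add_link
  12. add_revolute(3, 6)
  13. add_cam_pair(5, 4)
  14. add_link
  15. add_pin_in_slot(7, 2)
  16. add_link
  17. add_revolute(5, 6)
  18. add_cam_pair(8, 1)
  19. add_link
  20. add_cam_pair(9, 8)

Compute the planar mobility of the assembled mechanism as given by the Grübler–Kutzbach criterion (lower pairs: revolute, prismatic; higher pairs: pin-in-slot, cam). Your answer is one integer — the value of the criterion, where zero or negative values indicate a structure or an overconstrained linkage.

M = 12

[1;0;0] (link 0 is ground)
L+ [2;0;0]
L+ [3;0;0]
C(0,2)∈J2 [3;0;1]
L+ [4;0;1]
C(0,1)∈J2 [4;0;2]
PS(0,3)∈J2 [4;0;3]
L+ [5;0;3]
R(4,1)∈J1 [5;1;3]
L+ [6;1;3]
P(2,4)∈J1 [6;2;3]
L+ [7;2;3]
R(3,6)∈J1 [7;3;3]
C(5,4)∈J2 [7;3;4]
L+ [8;3;4]
PS(7,2)∈J2 [8;3;5]
L+ [9;3;5]
R(5,6)∈J1 [9;4;5]
C(8,1)∈J2 [9;4;6]
L+ [10;4;6]
C(9,8)∈J2 [10;4;7]
mobility = 27 − 8 − 7 = 12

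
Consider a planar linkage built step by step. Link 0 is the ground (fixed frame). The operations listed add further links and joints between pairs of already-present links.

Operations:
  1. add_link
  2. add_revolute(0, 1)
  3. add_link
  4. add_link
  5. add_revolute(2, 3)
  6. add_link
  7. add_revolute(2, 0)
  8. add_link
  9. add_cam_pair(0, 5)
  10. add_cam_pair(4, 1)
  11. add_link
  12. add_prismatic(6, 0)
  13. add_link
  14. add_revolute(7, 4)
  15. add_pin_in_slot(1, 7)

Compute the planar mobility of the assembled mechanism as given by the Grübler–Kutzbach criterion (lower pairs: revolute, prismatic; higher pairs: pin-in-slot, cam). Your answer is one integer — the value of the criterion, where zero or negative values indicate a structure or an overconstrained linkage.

M = 8

ground; <1,0,0>
#1 <2,0,0>
R:0↔1 J1 <2,1,0>
#2 <3,1,0>
#3 <4,1,0>
R:2↔3 J1 <4,2,0>
#4 <5,2,0>
R:2↔0 J1 <5,3,0>
#5 <6,3,0>
C:0↔5 J2 <6,3,1>
C:4↔1 J2 <6,3,2>
#6 <7,3,2>
P:6↔0 J1 <7,4,2>
#7 <8,4,2>
R:7↔4 J1 <8,5,2>
PS:1↔7 J2 <8,5,3>
3×7 − 2×5 − 1×3 = 8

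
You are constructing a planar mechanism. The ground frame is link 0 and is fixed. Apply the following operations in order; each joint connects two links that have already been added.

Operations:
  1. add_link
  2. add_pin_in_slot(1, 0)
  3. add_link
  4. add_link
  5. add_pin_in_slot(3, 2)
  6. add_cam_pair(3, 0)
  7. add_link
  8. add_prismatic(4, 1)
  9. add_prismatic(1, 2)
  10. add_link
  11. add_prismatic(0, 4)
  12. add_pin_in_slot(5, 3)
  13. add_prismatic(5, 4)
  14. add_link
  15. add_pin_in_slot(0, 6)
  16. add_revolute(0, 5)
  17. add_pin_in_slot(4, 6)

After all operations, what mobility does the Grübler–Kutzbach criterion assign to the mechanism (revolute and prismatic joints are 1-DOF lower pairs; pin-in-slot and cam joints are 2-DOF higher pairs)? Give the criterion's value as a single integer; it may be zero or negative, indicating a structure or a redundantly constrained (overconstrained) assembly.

link 0 = ground. State L|J1|J2 = 1|0|0
+link1  2|0|0
PS(1,0) f=2→J2  2|0|1
+link2  3|0|1
+link3  4|0|1
PS(3,2) f=2→J2  4|0|2
C(3,0) f=2→J2  4|0|3
+link4  5|0|3
P(4,1) f=1→J1  5|1|3
P(1,2) f=1→J1  5|2|3
+link5  6|2|3
P(0,4) f=1→J1  6|3|3
PS(5,3) f=2→J2  6|3|4
P(5,4) f=1→J1  6|4|4
+link6  7|4|4
PS(0,6) f=2→J2  7|4|5
R(0,5) f=1→J1  7|5|5
PS(4,6) f=2→J2  7|5|6
M = 3(7−1)−2·5−6 = 18−10−6 = 2

M = 2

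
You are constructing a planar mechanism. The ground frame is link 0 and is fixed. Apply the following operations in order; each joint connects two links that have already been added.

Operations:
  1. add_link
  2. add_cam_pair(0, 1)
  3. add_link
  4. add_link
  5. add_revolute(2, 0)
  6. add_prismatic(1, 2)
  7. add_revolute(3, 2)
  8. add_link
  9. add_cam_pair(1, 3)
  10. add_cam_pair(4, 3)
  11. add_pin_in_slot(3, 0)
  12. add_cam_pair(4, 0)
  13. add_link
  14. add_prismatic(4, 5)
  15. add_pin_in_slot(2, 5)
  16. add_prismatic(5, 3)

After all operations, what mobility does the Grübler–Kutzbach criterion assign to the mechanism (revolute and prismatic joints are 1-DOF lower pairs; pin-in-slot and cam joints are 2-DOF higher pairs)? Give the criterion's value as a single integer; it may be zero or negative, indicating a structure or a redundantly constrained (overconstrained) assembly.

link 0 = ground. State L|J1|J2 = 1|0|0
+link1  2|0|0
C(0,1) f=2→J2  2|0|1
+link2  3|0|1
+link3  4|0|1
R(2,0) f=1→J1  4|1|1
P(1,2) f=1→J1  4|2|1
R(3,2) f=1→J1  4|3|1
+link4  5|3|1
C(1,3) f=2→J2  5|3|2
C(4,3) f=2→J2  5|3|3
PS(3,0) f=2→J2  5|3|4
C(4,0) f=2→J2  5|3|5
+link5  6|3|5
P(4,5) f=1→J1  6|4|5
PS(2,5) f=2→J2  6|4|6
P(5,3) f=1→J1  6|5|6
M = 3(6−1)−2·5−6 = 15−10−6 = -1

M = -1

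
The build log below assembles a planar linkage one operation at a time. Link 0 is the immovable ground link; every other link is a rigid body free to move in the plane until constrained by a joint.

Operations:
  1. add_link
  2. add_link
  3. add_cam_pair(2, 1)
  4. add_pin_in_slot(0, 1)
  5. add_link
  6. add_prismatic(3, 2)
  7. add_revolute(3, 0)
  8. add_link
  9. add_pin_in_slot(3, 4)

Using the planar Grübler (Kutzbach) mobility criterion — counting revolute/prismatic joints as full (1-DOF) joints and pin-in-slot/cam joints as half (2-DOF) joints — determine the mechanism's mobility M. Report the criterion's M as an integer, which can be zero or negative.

link 0 = ground. State L|J1|J2 = 1|0|0
+link1  2|0|0
+link2  3|0|0
C(2,1) f=2→J2  3|0|1
PS(0,1) f=2→J2  3|0|2
+link3  4|0|2
P(3,2) f=1→J1  4|1|2
R(3,0) f=1→J1  4|2|2
+link4  5|2|2
PS(3,4) f=2→J2  5|2|3
M = 3(5−1)−2·2−3 = 12−4−3 = 5

M = 5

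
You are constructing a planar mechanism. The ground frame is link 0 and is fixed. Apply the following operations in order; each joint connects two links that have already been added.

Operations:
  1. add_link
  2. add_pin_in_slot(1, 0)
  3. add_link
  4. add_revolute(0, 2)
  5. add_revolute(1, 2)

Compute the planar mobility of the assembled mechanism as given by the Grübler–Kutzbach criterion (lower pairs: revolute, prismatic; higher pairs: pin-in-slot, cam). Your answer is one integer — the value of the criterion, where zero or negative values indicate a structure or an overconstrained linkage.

M = 1

link 0 = ground. State L|J1|J2 = 1|0|0
+link1  2|0|0
PS(1,0) f=2→J2  2|0|1
+link2  3|0|1
R(0,2) f=1→J1  3|1|1
R(1,2) f=1→J1  3|2|1
M = 3(3−1)−2·2−1 = 6−4−1 = 1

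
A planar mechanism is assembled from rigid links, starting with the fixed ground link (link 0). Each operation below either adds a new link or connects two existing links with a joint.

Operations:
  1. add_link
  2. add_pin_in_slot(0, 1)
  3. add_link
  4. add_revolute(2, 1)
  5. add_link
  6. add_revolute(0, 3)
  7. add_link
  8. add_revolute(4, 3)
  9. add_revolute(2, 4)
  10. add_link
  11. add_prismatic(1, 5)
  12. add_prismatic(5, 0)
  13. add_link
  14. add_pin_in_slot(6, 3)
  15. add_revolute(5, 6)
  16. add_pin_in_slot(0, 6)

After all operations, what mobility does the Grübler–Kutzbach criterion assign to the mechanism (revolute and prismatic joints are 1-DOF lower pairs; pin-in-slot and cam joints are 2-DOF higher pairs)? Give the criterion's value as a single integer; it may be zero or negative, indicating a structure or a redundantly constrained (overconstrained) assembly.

M = 1

link 0 = ground. State L|J1|J2 = 1|0|0
+link1  2|0|0
PS(0,1) f=2→J2  2|0|1
+link2  3|0|1
R(2,1) f=1→J1  3|1|1
+link3  4|1|1
R(0,3) f=1→J1  4|2|1
+link4  5|2|1
R(4,3) f=1→J1  5|3|1
R(2,4) f=1→J1  5|4|1
+link5  6|4|1
P(1,5) f=1→J1  6|5|1
P(5,0) f=1→J1  6|6|1
+link6  7|6|1
PS(6,3) f=2→J2  7|6|2
R(5,6) f=1→J1  7|7|2
PS(0,6) f=2→J2  7|7|3
M = 3(7−1)−2·7−3 = 18−14−3 = 1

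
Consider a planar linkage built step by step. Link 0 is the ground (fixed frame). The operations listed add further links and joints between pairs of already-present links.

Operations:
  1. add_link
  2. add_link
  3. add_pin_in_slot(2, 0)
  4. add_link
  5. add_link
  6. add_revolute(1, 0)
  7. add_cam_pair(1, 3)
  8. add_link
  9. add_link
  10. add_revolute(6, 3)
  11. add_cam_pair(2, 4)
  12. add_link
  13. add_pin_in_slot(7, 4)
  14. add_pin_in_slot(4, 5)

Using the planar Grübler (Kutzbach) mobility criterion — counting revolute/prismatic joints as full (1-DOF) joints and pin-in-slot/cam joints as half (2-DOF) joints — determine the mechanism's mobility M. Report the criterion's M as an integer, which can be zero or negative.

M = 12

(L,J1,J2)=(1,0,0); link0 fixed
link1: (2,0,0)
link2: (3,0,0)
PS 2-0 [J2]: (3,0,1)
link3: (4,0,1)
link4: (5,0,1)
R 1-0 [J1]: (5,1,1)
C 1-3 [J2]: (5,1,2)
link5: (6,1,2)
link6: (7,1,2)
R 6-3 [J1]: (7,2,2)
C 2-4 [J2]: (7,2,3)
link7: (8,2,3)
PS 7-4 [J2]: (8,2,4)
PS 4-5 [J2]: (8,2,5)
Grübler: 3·7 − 2·2 − 5 = 12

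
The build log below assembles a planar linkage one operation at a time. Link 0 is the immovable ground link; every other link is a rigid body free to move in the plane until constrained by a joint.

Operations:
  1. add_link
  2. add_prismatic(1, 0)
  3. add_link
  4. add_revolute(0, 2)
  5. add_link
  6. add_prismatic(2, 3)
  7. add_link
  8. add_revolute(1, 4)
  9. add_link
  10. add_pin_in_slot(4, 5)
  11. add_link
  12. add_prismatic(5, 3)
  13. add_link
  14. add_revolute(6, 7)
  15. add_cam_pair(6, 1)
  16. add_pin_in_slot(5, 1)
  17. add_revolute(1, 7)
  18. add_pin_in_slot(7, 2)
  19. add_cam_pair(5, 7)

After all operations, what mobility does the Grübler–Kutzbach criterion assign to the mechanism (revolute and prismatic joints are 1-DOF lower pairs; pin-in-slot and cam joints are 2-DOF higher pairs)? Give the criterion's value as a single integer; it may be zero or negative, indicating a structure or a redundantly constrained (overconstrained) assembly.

M = 2

link 0 = ground. State L|J1|J2 = 1|0|0
+link1  2|0|0
P(1,0) f=1→J1  2|1|0
+link2  3|1|0
R(0,2) f=1→J1  3|2|0
+link3  4|2|0
P(2,3) f=1→J1  4|3|0
+link4  5|3|0
R(1,4) f=1→J1  5|4|0
+link5  6|4|0
PS(4,5) f=2→J2  6|4|1
+link6  7|4|1
P(5,3) f=1→J1  7|5|1
+link7  8|5|1
R(6,7) f=1→J1  8|6|1
C(6,1) f=2→J2  8|6|2
PS(5,1) f=2→J2  8|6|3
R(1,7) f=1→J1  8|7|3
PS(7,2) f=2→J2  8|7|4
C(5,7) f=2→J2  8|7|5
M = 3(8−1)−2·7−5 = 21−14−5 = 2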